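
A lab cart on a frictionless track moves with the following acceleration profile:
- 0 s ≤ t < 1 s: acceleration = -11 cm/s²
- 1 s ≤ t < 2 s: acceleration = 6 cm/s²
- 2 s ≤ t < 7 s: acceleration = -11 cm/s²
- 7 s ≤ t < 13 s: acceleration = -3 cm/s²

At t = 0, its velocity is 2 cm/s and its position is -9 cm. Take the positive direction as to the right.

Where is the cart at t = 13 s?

-573 cm

On each constant-a segment, Δv = aΔt and Δx = v₀Δt + ½aΔt²; chain segment to segment.
0–1 s: v starts 2 cm/s; Δx = 2·1 + ½·-11·1² = -3.5 cm; v ends -9 cm/s.
1–2 s: v starts -9 cm/s; Δx = -9·1 + ½·6·1² = -6 cm; v ends -3 cm/s.
2–7 s: v starts -3 cm/s; Δx = -3·5 + ½·-11·5² = -152.5 cm; v ends -58 cm/s.
7–13 s: v starts -58 cm/s; Δx = -58·6 + ½·-3·6² = -402 cm; v ends -76 cm/s.
x(13) = -9 + Σ Δx = -573 cm.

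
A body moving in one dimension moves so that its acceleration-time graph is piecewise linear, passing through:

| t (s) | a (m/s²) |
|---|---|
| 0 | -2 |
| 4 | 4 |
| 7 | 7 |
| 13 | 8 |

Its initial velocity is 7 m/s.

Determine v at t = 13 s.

Δv equals the area under the a-t graph; then v = v₀ + Δv.
0–4 s: ½(-2 + 4)(4) = 4 m/s
4–7 s: ½(4 + 7)(3) = 16.5 m/s
7–13 s: ½(7 + 8)(6) = 45 m/s
Δv = 65.5 m/s, so v(13) = 7 + (65.5) = 72.5 m/s.

72.5 m/s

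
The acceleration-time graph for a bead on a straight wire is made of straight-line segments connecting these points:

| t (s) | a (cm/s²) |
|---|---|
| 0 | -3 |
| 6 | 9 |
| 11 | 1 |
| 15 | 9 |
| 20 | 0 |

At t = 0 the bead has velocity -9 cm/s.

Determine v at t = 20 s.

76.5 cm/s

Δv equals the area under the a-t graph; then v = v₀ + Δv.
0–6 s: ½(-3 + 9)(6) = 18 cm/s
6–11 s: ½(9 + 1)(5) = 25 cm/s
11–15 s: ½(1 + 9)(4) = 20 cm/s
15–20 s: ½(9 + 0)(5) = 22.5 cm/s
Δv = 85.5 cm/s, so v(20) = -9 + (85.5) = 76.5 cm/s.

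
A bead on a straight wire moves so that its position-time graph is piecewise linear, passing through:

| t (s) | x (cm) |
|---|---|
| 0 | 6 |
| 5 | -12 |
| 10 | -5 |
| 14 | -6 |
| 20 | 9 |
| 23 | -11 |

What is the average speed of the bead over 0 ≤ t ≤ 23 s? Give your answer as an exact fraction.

61/23 cm/s

Average speed = (total path length)/(elapsed time); on a piecewise-linear x-t graph the path length is Σ|Δx|.
0–5 s: |Δx| = |-12 − 6| = 18 cm
5–10 s: |Δx| = |-5 − -12| = 7 cm
10–14 s: |Δx| = |-6 − -5| = 1 cm
14–20 s: |Δx| = |9 − -6| = 15 cm
20–23 s: |Δx| = |-11 − 9| = 20 cm
Total path = 61 cm; average speed = 61/23 = 61/23 cm/s.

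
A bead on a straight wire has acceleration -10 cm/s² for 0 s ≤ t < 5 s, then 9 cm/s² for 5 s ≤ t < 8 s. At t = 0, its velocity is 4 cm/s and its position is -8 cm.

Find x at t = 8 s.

On each constant-a segment, Δv = aΔt and Δx = v₀Δt + ½aΔt²; chain segment to segment.
0–5 s: v starts 4 cm/s; Δx = 4·5 + ½·-10·5² = -105 cm; v ends -46 cm/s.
5–8 s: v starts -46 cm/s; Δx = -46·3 + ½·9·3² = -97.5 cm; v ends -19 cm/s.
x(8) = -8 + Σ Δx = -210.5 cm.

-210.5 cm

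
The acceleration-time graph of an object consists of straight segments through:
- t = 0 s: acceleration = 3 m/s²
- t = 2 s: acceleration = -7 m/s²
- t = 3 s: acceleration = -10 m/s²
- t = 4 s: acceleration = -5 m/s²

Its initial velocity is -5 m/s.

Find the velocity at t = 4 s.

Δv equals the area under the a-t graph; then v = v₀ + Δv.
0–2 s: ½(3 + -7)(2) = -4 m/s
2–3 s: ½(-7 + -10)(1) = -8.5 m/s
3–4 s: ½(-10 + -5)(1) = -7.5 m/s
Δv = -20 m/s, so v(4) = -5 + (-20) = -25 m/s.

-25 m/s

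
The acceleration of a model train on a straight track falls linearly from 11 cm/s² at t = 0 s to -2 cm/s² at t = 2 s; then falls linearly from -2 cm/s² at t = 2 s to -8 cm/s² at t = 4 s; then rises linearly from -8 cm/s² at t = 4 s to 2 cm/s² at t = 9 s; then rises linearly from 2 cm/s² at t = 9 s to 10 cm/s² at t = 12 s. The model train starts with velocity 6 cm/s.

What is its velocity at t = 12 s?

8 cm/s

Δv equals the area under the a-t graph; then v = v₀ + Δv.
0–2 s: ½(11 + -2)(2) = 9 cm/s
2–4 s: ½(-2 + -8)(2) = -10 cm/s
4–9 s: ½(-8 + 2)(5) = -15 cm/s
9–12 s: ½(2 + 10)(3) = 18 cm/s
Δv = 2 cm/s, so v(12) = 6 + (2) = 8 cm/s.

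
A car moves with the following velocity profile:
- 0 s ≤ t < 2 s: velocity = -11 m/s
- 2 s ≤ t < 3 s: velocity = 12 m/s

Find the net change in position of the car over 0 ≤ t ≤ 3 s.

-10 m

Displacement is the signed area under the v-t curve.
0–2 s: -11 × 2 = -22 m
2–3 s: 12 × 1 = 12 m
Net displacement = -10 m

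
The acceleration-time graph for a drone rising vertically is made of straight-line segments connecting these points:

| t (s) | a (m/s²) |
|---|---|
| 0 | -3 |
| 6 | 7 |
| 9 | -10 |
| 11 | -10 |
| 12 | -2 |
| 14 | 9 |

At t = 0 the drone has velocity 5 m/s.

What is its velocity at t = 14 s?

Δv equals the area under the a-t graph; then v = v₀ + Δv.
0–6 s: ½(-3 + 7)(6) = 12 m/s
6–9 s: ½(7 + -10)(3) = -4.5 m/s
9–11 s: -10 × 2 = -20 m/s
11–12 s: ½(-10 + -2)(1) = -6 m/s
12–14 s: ½(-2 + 9)(2) = 7 m/s
Δv = -11.5 m/s, so v(14) = 5 + (-11.5) = -6.5 m/s.

-6.5 m/s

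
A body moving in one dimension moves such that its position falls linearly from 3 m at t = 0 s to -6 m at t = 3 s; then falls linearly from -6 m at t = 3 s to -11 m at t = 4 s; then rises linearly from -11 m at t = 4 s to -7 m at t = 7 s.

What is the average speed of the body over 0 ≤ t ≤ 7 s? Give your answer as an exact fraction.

18/7 m/s

Average speed = (total path length)/(elapsed time); on a piecewise-linear x-t graph the path length is Σ|Δx|.
0–3 s: |Δx| = |-6 − 3| = 9 m
3–4 s: |Δx| = |-11 − -6| = 5 m
4–7 s: |Δx| = |-7 − -11| = 4 m
Total path = 18 m; average speed = 18/7 = 18/7 m/s.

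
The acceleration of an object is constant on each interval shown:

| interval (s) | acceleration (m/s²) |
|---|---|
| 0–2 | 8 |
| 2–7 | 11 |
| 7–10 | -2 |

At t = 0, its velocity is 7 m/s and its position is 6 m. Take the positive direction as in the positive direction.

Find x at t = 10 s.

On each constant-a segment, Δv = aΔt and Δx = v₀Δt + ½aΔt²; chain segment to segment.
0–2 s: v starts 7 m/s; Δx = 7·2 + ½·8·2² = 30 m; v ends 23 m/s.
2–7 s: v starts 23 m/s; Δx = 23·5 + ½·11·5² = 252.5 m; v ends 78 m/s.
7–10 s: v starts 78 m/s; Δx = 78·3 + ½·-2·3² = 225 m; v ends 72 m/s.
x(10) = 6 + Σ Δx = 513.5 m.

513.5 m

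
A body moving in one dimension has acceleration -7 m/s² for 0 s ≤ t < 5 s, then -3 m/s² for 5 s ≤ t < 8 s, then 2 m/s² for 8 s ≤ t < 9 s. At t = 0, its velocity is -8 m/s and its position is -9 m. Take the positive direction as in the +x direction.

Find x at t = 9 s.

On each constant-a segment, Δv = aΔt and Δx = v₀Δt + ½aΔt²; chain segment to segment.
0–5 s: v starts -8 m/s; Δx = -8·5 + ½·-7·5² = -127.5 m; v ends -43 m/s.
5–8 s: v starts -43 m/s; Δx = -43·3 + ½·-3·3² = -142.5 m; v ends -52 m/s.
8–9 s: v starts -52 m/s; Δx = -52·1 + ½·2·1² = -51 m; v ends -50 m/s.
x(9) = -9 + Σ Δx = -330 m.

-330 m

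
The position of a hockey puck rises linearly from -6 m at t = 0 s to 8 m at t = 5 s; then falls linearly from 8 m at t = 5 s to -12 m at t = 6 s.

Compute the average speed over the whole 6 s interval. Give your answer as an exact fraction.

17/3 m/s

Average speed = (total path length)/(elapsed time); on a piecewise-linear x-t graph the path length is Σ|Δx|.
0–5 s: |Δx| = |8 − -6| = 14 m
5–6 s: |Δx| = |-12 − 8| = 20 m
Total path = 34 m; average speed = 34/6 = 17/3 m/s.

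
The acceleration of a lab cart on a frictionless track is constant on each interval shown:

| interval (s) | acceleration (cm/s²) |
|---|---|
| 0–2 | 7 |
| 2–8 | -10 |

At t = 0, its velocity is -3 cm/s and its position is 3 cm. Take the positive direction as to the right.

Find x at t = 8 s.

-103 cm

On each constant-a segment, Δv = aΔt and Δx = v₀Δt + ½aΔt²; chain segment to segment.
0–2 s: v starts -3 cm/s; Δx = -3·2 + ½·7·2² = 8 cm; v ends 11 cm/s.
2–8 s: v starts 11 cm/s; Δx = 11·6 + ½·-10·6² = -114 cm; v ends -49 cm/s.
x(8) = 3 + Σ Δx = -103 cm.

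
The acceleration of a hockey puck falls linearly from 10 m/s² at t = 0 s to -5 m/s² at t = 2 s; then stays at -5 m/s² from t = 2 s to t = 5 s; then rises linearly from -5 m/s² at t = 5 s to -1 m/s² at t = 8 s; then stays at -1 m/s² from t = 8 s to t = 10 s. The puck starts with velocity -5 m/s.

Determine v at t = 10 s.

Δv equals the area under the a-t graph; then v = v₀ + Δv.
0–2 s: ½(10 + -5)(2) = 5 m/s
2–5 s: -5 × 3 = -15 m/s
5–8 s: ½(-5 + -1)(3) = -9 m/s
8–10 s: -1 × 2 = -2 m/s
Δv = -21 m/s, so v(10) = -5 + (-21) = -26 m/s.

-26 m/s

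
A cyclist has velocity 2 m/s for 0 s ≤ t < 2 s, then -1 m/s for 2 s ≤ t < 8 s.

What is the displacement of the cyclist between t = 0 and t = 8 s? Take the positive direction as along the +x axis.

-2 m

Net displacement equals the area under the velocity-time graph (areas below the axis count negative).
0–2 s: 2 × 2 = 4 m
2–8 s: -1 × 6 = -6 m
Net displacement = -2 m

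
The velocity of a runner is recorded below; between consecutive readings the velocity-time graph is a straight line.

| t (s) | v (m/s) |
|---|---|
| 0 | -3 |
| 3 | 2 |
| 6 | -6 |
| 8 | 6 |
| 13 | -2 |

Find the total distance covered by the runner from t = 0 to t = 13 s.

Total distance travelled is ∫|v| dt — sum the magnitudes of each area piece.
0–3 s: v = 0 at t = 1.8 s; triangle areas 2.7 + 1.2 = 3.9 m
3–6 s: v = 0 at t = 3.75 s; triangle areas 0.75 + 6.75 = 7.5 m
6–8 s: v = 0 at t = 7 s; triangle areas 3 + 3 = 6 m
8–13 s: v = 0 at t = 11.75 s; triangle areas 11.25 + 1.25 = 12.5 m
Total distance = 29.9 m

29.9 m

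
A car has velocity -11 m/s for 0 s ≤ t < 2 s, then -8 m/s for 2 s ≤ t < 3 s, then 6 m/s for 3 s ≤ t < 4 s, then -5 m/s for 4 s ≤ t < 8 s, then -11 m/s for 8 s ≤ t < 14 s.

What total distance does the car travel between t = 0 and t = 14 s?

122 m

Total distance travelled is ∫|v| dt — sum the magnitudes of each area piece.
0–2 s: |-11| × 2 = 22 m
2–3 s: |-8| × 1 = 8 m
3–4 s: |6| × 1 = 6 m
4–8 s: |-5| × 4 = 20 m
8–14 s: |-11| × 6 = 66 m
Total distance = 122 m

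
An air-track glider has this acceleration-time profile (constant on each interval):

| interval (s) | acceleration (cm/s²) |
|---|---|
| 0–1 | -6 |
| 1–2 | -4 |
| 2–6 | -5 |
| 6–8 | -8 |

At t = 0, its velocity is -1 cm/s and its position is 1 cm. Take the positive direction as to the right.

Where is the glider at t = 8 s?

-174 cm

On each constant-a segment, Δv = aΔt and Δx = v₀Δt + ½aΔt²; chain segment to segment.
0–1 s: v starts -1 cm/s; Δx = -1·1 + ½·-6·1² = -4 cm; v ends -7 cm/s.
1–2 s: v starts -7 cm/s; Δx = -7·1 + ½·-4·1² = -9 cm; v ends -11 cm/s.
2–6 s: v starts -11 cm/s; Δx = -11·4 + ½·-5·4² = -84 cm; v ends -31 cm/s.
6–8 s: v starts -31 cm/s; Δx = -31·2 + ½·-8·2² = -78 cm; v ends -47 cm/s.
x(8) = 1 + Σ Δx = -174 cm.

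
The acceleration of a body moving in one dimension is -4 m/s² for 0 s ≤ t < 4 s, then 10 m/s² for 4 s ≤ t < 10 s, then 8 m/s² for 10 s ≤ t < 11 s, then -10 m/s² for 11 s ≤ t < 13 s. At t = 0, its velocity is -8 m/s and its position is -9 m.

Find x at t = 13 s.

On each constant-a segment, Δv = aΔt and Δx = v₀Δt + ½aΔt²; chain segment to segment.
0–4 s: v starts -8 m/s; Δx = -8·4 + ½·-4·4² = -64 m; v ends -24 m/s.
4–10 s: v starts -24 m/s; Δx = -24·6 + ½·10·6² = 36 m; v ends 36 m/s.
10–11 s: v starts 36 m/s; Δx = 36·1 + ½·8·1² = 40 m; v ends 44 m/s.
11–13 s: v starts 44 m/s; Δx = 44·2 + ½·-10·2² = 68 m; v ends 24 m/s.
x(13) = -9 + Σ Δx = 71 m.

71 m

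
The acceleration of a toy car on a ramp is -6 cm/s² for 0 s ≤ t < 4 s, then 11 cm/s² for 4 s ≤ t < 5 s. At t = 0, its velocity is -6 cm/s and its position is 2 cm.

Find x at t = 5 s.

On each constant-a segment, Δv = aΔt and Δx = v₀Δt + ½aΔt²; chain segment to segment.
0–4 s: v starts -6 cm/s; Δx = -6·4 + ½·-6·4² = -72 cm; v ends -30 cm/s.
4–5 s: v starts -30 cm/s; Δx = -30·1 + ½·11·1² = -24.5 cm; v ends -19 cm/s.
x(5) = 2 + Σ Δx = -94.5 cm.

-94.5 cm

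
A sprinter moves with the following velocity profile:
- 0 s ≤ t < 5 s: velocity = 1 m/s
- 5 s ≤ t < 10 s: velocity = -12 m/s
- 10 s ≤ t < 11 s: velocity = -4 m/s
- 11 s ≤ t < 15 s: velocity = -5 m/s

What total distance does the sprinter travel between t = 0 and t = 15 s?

Distance (not displacement) is the total path length: add the absolute areas under v-t.
0–5 s: |1| × 5 = 5 m
5–10 s: |-12| × 5 = 60 m
10–11 s: |-4| × 1 = 4 m
11–15 s: |-5| × 4 = 20 m
Total distance = 89 m

89 m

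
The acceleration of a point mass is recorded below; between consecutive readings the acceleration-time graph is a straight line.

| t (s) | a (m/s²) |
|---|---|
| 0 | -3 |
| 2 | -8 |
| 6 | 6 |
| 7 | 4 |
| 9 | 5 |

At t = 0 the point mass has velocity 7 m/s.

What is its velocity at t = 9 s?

6 m/s

Δv equals the area under the a-t graph; then v = v₀ + Δv.
0–2 s: ½(-3 + -8)(2) = -11 m/s
2–6 s: ½(-8 + 6)(4) = -4 m/s
6–7 s: ½(6 + 4)(1) = 5 m/s
7–9 s: ½(4 + 5)(2) = 9 m/s
Δv = -1 m/s, so v(9) = 7 + (-1) = 6 m/s.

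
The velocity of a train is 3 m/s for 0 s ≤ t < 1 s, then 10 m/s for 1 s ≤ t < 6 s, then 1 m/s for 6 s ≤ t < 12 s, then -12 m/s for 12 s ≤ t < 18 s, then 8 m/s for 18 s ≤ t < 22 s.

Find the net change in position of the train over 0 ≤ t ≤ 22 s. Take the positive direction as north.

Net displacement equals the area under the velocity-time graph (areas below the axis count negative).
0–1 s: 3 × 1 = 3 m
1–6 s: 10 × 5 = 50 m
6–12 s: 1 × 6 = 6 m
12–18 s: -12 × 6 = -72 m
18–22 s: 8 × 4 = 32 m
Net displacement = 19 m

19 m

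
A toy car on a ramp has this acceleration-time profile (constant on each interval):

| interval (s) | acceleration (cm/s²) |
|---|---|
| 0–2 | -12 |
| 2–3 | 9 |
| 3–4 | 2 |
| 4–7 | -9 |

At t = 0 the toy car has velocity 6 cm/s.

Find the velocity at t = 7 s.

-34 cm/s

Δv equals the area under the a-t graph; then v = v₀ + Δv.
0–2 s: -12 × 2 = -24 cm/s
2–3 s: 9 × 1 = 9 cm/s
3–4 s: 2 × 1 = 2 cm/s
4–7 s: -9 × 3 = -27 cm/s
Δv = -40 cm/s, so v(7) = 6 + (-40) = -34 cm/s.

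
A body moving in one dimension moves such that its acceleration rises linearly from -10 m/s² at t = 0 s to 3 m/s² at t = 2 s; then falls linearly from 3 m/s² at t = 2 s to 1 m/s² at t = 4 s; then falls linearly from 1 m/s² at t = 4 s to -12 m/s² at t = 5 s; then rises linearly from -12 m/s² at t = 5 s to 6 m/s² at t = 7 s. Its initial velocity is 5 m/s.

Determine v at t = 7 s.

Δv equals the area under the a-t graph; then v = v₀ + Δv.
0–2 s: ½(-10 + 3)(2) = -7 m/s
2–4 s: ½(3 + 1)(2) = 4 m/s
4–5 s: ½(1 + -12)(1) = -5.5 m/s
5–7 s: ½(-12 + 6)(2) = -6 m/s
Δv = -14.5 m/s, so v(7) = 5 + (-14.5) = -9.5 m/s.

-9.5 m/s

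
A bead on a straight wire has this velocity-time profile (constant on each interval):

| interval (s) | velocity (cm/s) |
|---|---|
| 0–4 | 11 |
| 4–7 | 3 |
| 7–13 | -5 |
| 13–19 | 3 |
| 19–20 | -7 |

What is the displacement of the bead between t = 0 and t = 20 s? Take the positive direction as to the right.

Displacement is the signed area under the v-t curve.
0–4 s: 11 × 4 = 44 cm
4–7 s: 3 × 3 = 9 cm
7–13 s: -5 × 6 = -30 cm
13–19 s: 3 × 6 = 18 cm
19–20 s: -7 × 1 = -7 cm
Net displacement = 34 cm

34 cm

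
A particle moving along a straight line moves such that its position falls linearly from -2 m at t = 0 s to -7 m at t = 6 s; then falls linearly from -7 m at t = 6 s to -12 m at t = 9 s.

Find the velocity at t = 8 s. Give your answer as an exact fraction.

Velocity is the slope of the x-t graph on 6–9 s: (-12 − -7)/(9 − 6) = -5/3 m/s.

-5/3 m/s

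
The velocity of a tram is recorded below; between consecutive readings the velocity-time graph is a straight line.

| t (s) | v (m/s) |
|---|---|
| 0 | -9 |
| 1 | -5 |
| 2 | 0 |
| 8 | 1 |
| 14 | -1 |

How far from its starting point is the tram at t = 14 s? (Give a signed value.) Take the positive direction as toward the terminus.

Displacement is the signed area under the v-t curve.
0–1 s: ½(-9 + -5)(1) = -7 m
1–2 s: ½(-5 + 0)(1) = -2.5 m
2–8 s: ½(0 + 1)(6) = 3 m
8–14 s: ½(1 + -1)(6) = 0 m
Net displacement = -6.5 m

-6.5 m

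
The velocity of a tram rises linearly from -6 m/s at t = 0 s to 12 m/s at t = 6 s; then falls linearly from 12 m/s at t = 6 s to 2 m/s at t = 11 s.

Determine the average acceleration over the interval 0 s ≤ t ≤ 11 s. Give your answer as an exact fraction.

8/11 m/s²

Average acceleration = Δv/Δt = (2 − -6)/(11 − 0) = 8/11 m/s².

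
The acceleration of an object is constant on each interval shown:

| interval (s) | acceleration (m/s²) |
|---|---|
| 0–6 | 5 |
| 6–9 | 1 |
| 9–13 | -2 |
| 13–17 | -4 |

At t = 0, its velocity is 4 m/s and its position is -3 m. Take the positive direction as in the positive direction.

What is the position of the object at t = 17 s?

On each constant-a segment, Δv = aΔt and Δx = v₀Δt + ½aΔt²; chain segment to segment.
0–6 s: v starts 4 m/s; Δx = 4·6 + ½·5·6² = 114 m; v ends 34 m/s.
6–9 s: v starts 34 m/s; Δx = 34·3 + ½·1·3² = 106.5 m; v ends 37 m/s.
9–13 s: v starts 37 m/s; Δx = 37·4 + ½·-2·4² = 132 m; v ends 29 m/s.
13–17 s: v starts 29 m/s; Δx = 29·4 + ½·-4·4² = 84 m; v ends 13 m/s.
x(17) = -3 + Σ Δx = 433.5 m.

433.5 m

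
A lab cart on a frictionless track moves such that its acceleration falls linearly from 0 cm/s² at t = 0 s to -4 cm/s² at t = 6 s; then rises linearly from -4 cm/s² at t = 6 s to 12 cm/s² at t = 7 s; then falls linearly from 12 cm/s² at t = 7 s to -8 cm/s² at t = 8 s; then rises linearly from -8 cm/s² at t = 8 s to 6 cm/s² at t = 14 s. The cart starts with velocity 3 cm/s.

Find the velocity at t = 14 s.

-9 cm/s

Δv equals the area under the a-t graph; then v = v₀ + Δv.
0–6 s: ½(0 + -4)(6) = -12 cm/s
6–7 s: ½(-4 + 12)(1) = 4 cm/s
7–8 s: ½(12 + -8)(1) = 2 cm/s
8–14 s: ½(-8 + 6)(6) = -6 cm/s
Δv = -12 cm/s, so v(14) = 3 + (-12) = -9 cm/s.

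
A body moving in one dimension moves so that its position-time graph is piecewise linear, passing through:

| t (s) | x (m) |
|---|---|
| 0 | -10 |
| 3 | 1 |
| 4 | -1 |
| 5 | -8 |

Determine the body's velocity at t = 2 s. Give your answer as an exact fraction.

Velocity is the slope of the x-t graph on 0–3 s: (1 − -10)/(3 − 0) = 11/3 m/s.

11/3 m/s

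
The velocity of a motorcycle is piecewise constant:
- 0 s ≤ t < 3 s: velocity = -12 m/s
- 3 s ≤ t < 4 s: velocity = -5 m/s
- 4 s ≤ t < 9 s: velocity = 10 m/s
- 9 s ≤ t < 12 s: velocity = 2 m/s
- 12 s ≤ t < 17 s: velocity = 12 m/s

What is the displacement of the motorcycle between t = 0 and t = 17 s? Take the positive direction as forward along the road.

Net displacement equals the area under the velocity-time graph (areas below the axis count negative).
0–3 s: -12 × 3 = -36 m
3–4 s: -5 × 1 = -5 m
4–9 s: 10 × 5 = 50 m
9–12 s: 2 × 3 = 6 m
12–17 s: 12 × 5 = 60 m
Net displacement = 75 m

75 m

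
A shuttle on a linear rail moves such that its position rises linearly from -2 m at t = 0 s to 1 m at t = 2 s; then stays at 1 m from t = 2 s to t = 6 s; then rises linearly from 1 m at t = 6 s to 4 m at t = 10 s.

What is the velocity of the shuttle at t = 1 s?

1.5 m/s

Velocity is the slope of the x-t graph on 0–2 s: (1 − -2)/(2 − 0) = 1.5 m/s.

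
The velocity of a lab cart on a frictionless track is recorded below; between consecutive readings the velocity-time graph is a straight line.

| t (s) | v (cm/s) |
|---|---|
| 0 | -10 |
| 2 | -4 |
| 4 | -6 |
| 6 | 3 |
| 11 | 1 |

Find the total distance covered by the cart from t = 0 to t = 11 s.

Total distance travelled is ∫|v| dt — sum the magnitudes of each area piece.
0–2 s: |½(-10 + -4)(2)| = 14 cm
2–4 s: |½(-4 + -6)(2)| = 10 cm
4–6 s: v = 0 at t = 16/3 s; triangle areas 4 + 1 = 5 cm
6–11 s: |½(3 + 1)(5)| = 10 cm
Total distance = 39 cm

39 cm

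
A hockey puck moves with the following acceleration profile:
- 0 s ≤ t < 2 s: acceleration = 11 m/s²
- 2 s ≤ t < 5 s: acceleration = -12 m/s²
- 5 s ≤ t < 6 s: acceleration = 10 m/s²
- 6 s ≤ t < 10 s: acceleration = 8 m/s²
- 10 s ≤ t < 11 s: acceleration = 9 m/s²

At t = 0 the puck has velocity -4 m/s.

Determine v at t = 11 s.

Δv equals the area under the a-t graph; then v = v₀ + Δv.
0–2 s: 11 × 2 = 22 m/s
2–5 s: -12 × 3 = -36 m/s
5–6 s: 10 × 1 = 10 m/s
6–10 s: 8 × 4 = 32 m/s
10–11 s: 9 × 1 = 9 m/s
Δv = 37 m/s, so v(11) = -4 + (37) = 33 m/s.

33 m/s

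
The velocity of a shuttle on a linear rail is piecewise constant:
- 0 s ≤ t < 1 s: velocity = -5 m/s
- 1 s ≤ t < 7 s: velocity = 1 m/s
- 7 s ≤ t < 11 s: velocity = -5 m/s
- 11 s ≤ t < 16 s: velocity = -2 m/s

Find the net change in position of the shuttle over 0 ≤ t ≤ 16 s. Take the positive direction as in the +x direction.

-29 m

Displacement is the signed area under the v-t curve.
0–1 s: -5 × 1 = -5 m
1–7 s: 1 × 6 = 6 m
7–11 s: -5 × 4 = -20 m
11–16 s: -2 × 5 = -10 m
Net displacement = -29 m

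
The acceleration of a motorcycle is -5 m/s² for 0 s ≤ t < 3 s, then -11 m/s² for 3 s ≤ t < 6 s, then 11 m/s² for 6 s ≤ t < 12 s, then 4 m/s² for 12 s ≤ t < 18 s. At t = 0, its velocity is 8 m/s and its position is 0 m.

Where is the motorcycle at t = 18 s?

117 m

On each constant-a segment, Δv = aΔt and Δx = v₀Δt + ½aΔt²; chain segment to segment.
0–3 s: v starts 8 m/s; Δx = 8·3 + ½·-5·3² = 1.5 m; v ends -7 m/s.
3–6 s: v starts -7 m/s; Δx = -7·3 + ½·-11·3² = -70.5 m; v ends -40 m/s.
6–12 s: v starts -40 m/s; Δx = -40·6 + ½·11·6² = -42 m; v ends 26 m/s.
12–18 s: v starts 26 m/s; Δx = 26·6 + ½·4·6² = 228 m; v ends 50 m/s.
x(18) = 0 + Σ Δx = 117 m.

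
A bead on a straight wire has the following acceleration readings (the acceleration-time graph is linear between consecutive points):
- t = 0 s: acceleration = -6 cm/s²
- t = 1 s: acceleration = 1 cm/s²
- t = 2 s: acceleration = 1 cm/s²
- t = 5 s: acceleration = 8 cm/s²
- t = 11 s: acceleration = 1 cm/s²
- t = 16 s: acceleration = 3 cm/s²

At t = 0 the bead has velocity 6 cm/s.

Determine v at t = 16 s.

Δv equals the area under the a-t graph; then v = v₀ + Δv.
0–1 s: ½(-6 + 1)(1) = -2.5 cm/s
1–2 s: 1 × 1 = 1 cm/s
2–5 s: ½(1 + 8)(3) = 13.5 cm/s
5–11 s: ½(8 + 1)(6) = 27 cm/s
11–16 s: ½(1 + 3)(5) = 10 cm/s
Δv = 49 cm/s, so v(16) = 6 + (49) = 55 cm/s.

55 cm/s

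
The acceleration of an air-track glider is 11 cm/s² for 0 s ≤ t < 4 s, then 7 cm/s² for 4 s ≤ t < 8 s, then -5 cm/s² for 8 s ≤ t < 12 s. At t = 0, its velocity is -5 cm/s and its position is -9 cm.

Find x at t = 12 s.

On each constant-a segment, Δv = aΔt and Δx = v₀Δt + ½aΔt²; chain segment to segment.
0–4 s: v starts -5 cm/s; Δx = -5·4 + ½·11·4² = 68 cm; v ends 39 cm/s.
4–8 s: v starts 39 cm/s; Δx = 39·4 + ½·7·4² = 212 cm; v ends 67 cm/s.
8–12 s: v starts 67 cm/s; Δx = 67·4 + ½·-5·4² = 228 cm; v ends 47 cm/s.
x(12) = -9 + Σ Δx = 499 cm.

499 cm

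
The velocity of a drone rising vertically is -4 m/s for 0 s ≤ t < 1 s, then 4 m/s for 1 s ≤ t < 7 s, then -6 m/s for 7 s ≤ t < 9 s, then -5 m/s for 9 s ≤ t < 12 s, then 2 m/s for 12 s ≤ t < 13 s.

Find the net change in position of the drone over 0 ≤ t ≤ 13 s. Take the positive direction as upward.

-5 m

Net displacement equals the area under the velocity-time graph (areas below the axis count negative).
0–1 s: -4 × 1 = -4 m
1–7 s: 4 × 6 = 24 m
7–9 s: -6 × 2 = -12 m
9–12 s: -5 × 3 = -15 m
12–13 s: 2 × 1 = 2 m
Net displacement = -5 m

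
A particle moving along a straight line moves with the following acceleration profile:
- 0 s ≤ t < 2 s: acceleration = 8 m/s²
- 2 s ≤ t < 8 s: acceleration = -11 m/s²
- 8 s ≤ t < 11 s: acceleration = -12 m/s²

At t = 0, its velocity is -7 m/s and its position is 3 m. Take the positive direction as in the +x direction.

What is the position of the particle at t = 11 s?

-364 m

On each constant-a segment, Δv = aΔt and Δx = v₀Δt + ½aΔt²; chain segment to segment.
0–2 s: v starts -7 m/s; Δx = -7·2 + ½·8·2² = 2 m; v ends 9 m/s.
2–8 s: v starts 9 m/s; Δx = 9·6 + ½·-11·6² = -144 m; v ends -57 m/s.
8–11 s: v starts -57 m/s; Δx = -57·3 + ½·-12·3² = -225 m; v ends -93 m/s.
x(11) = 3 + Σ Δx = -364 m.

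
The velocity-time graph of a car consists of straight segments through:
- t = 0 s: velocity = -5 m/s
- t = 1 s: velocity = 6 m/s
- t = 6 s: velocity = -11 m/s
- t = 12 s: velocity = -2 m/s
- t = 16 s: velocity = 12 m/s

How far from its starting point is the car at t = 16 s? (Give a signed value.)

-31 m

Displacement is the signed area under the v-t curve.
0–1 s: ½(-5 + 6)(1) = 0.5 m
1–6 s: ½(6 + -11)(5) = -12.5 m
6–12 s: ½(-11 + -2)(6) = -39 m
12–16 s: ½(-2 + 12)(4) = 20 m
Net displacement = -31 m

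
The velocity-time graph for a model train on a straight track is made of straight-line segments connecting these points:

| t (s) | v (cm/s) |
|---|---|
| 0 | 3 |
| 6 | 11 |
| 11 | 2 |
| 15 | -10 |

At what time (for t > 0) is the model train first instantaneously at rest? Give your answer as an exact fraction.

v changes sign on 11–15 s (from 2 to -10); the graph is linear there, so v = 0 at t = 11 + (-2)·(15 − 11)/(-10 − 2) = 35/3 s.

t = 35/3 s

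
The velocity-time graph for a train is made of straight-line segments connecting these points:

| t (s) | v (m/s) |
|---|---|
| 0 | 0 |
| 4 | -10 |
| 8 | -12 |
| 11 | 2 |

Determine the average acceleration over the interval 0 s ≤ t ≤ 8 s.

Average acceleration = Δv/Δt = (-12 − 0)/(8 − 0) = -1.5 m/s².

-1.5 m/s²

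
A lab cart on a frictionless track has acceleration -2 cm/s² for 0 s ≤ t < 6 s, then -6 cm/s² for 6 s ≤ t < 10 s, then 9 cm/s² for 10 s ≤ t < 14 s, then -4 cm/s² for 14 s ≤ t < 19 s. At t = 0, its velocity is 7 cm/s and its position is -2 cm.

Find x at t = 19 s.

On each constant-a segment, Δv = aΔt and Δx = v₀Δt + ½aΔt²; chain segment to segment.
0–6 s: v starts 7 cm/s; Δx = 7·6 + ½·-2·6² = 6 cm; v ends -5 cm/s.
6–10 s: v starts -5 cm/s; Δx = -5·4 + ½·-6·4² = -68 cm; v ends -29 cm/s.
10–14 s: v starts -29 cm/s; Δx = -29·4 + ½·9·4² = -44 cm; v ends 7 cm/s.
14–19 s: v starts 7 cm/s; Δx = 7·5 + ½·-4·5² = -15 cm; v ends -13 cm/s.
x(19) = -2 + Σ Δx = -123 cm.

-123 cm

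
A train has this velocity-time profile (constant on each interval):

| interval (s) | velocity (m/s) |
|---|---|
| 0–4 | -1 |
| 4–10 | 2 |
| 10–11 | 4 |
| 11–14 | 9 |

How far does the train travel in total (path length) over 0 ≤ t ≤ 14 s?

47 m

Distance (not displacement) is the total path length: add the absolute areas under v-t.
0–4 s: |-1| × 4 = 4 m
4–10 s: |2| × 6 = 12 m
10–11 s: |4| × 1 = 4 m
11–14 s: |9| × 3 = 27 m
Total distance = 47 m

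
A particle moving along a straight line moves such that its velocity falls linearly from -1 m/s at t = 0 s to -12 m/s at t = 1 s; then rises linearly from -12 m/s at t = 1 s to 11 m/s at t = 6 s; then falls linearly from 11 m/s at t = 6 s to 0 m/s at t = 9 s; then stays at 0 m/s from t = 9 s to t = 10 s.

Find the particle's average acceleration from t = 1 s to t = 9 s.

1.5 m/s²

Average acceleration = Δv/Δt = (0 − -12)/(9 − 1) = 1.5 m/s².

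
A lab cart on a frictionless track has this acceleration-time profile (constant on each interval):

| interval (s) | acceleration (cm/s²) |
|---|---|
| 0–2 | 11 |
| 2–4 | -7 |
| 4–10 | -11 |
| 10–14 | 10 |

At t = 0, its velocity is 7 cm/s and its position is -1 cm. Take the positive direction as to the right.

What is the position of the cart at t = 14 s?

On each constant-a segment, Δv = aΔt and Δx = v₀Δt + ½aΔt²; chain segment to segment.
0–2 s: v starts 7 cm/s; Δx = 7·2 + ½·11·2² = 36 cm; v ends 29 cm/s.
2–4 s: v starts 29 cm/s; Δx = 29·2 + ½·-7·2² = 44 cm; v ends 15 cm/s.
4–10 s: v starts 15 cm/s; Δx = 15·6 + ½·-11·6² = -108 cm; v ends -51 cm/s.
10–14 s: v starts -51 cm/s; Δx = -51·4 + ½·10·4² = -124 cm; v ends -11 cm/s.
x(14) = -1 + Σ Δx = -153 cm.

-153 cm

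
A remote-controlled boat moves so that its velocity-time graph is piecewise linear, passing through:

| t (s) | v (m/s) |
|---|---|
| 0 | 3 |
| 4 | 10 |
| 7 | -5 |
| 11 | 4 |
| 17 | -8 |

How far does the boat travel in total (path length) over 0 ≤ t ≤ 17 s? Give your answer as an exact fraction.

Total distance travelled is ∫|v| dt — sum the magnitudes of each area piece.
0–4 s: |½(3 + 10)(4)| = 26 m
4–7 s: v = 0 at t = 6 s; triangle areas 10 + 2.5 = 12.5 m
7–11 s: v = 0 at t = 83/9 s; triangle areas 50/9 + 32/9 = 82/9 m
11–17 s: v = 0 at t = 13 s; triangle areas 4 + 16 = 20 m
Total distance = 1217/18 m

1217/18 m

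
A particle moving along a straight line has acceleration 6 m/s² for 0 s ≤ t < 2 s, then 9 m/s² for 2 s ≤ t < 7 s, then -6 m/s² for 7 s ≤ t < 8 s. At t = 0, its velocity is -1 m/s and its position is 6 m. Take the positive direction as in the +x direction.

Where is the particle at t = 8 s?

On each constant-a segment, Δv = aΔt and Δx = v₀Δt + ½aΔt²; chain segment to segment.
0–2 s: v starts -1 m/s; Δx = -1·2 + ½·6·2² = 10 m; v ends 11 m/s.
2–7 s: v starts 11 m/s; Δx = 11·5 + ½·9·5² = 167.5 m; v ends 56 m/s.
7–8 s: v starts 56 m/s; Δx = 56·1 + ½·-6·1² = 53 m; v ends 50 m/s.
x(8) = 6 + Σ Δx = 236.5 m.

236.5 m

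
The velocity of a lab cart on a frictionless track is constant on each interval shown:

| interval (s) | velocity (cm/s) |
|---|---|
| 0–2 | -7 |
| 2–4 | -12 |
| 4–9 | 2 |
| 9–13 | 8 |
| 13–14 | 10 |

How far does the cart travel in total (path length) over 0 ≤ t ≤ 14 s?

90 cm

Distance (not displacement) is the total path length: add the absolute areas under v-t.
0–2 s: |-7| × 2 = 14 cm
2–4 s: |-12| × 2 = 24 cm
4–9 s: |2| × 5 = 10 cm
9–13 s: |8| × 4 = 32 cm
13–14 s: |10| × 1 = 10 cm
Total distance = 90 cm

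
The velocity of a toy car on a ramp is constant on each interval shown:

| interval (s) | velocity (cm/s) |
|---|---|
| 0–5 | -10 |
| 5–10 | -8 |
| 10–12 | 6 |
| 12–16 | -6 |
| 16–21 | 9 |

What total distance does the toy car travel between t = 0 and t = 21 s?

Total distance travelled is ∫|v| dt — sum the magnitudes of each area piece.
0–5 s: |-10| × 5 = 50 cm
5–10 s: |-8| × 5 = 40 cm
10–12 s: |6| × 2 = 12 cm
12–16 s: |-6| × 4 = 24 cm
16–21 s: |9| × 5 = 45 cm
Total distance = 171 cm

171 cm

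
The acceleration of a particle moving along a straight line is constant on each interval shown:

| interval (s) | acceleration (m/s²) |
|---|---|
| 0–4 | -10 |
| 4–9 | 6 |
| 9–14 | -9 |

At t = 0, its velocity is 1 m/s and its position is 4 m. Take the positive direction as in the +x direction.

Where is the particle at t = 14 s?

-349.5 m

On each constant-a segment, Δv = aΔt and Δx = v₀Δt + ½aΔt²; chain segment to segment.
0–4 s: v starts 1 m/s; Δx = 1·4 + ½·-10·4² = -76 m; v ends -39 m/s.
4–9 s: v starts -39 m/s; Δx = -39·5 + ½·6·5² = -120 m; v ends -9 m/s.
9–14 s: v starts -9 m/s; Δx = -9·5 + ½·-9·5² = -157.5 m; v ends -54 m/s.
x(14) = 4 + Σ Δx = -349.5 m.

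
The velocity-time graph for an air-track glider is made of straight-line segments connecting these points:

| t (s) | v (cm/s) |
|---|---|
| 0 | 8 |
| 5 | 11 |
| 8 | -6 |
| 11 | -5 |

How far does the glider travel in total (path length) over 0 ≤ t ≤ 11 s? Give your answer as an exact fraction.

Total distance travelled is ∫|v| dt — sum the magnitudes of each area piece.
0–5 s: |½(8 + 11)(5)| = 47.5 cm
5–8 s: v = 0 at t = 118/17 s; triangle areas 363/34 + 54/17 = 471/34 cm
8–11 s: |½(-6 + -5)(3)| = 16.5 cm
Total distance = 2647/34 cm

2647/34 cm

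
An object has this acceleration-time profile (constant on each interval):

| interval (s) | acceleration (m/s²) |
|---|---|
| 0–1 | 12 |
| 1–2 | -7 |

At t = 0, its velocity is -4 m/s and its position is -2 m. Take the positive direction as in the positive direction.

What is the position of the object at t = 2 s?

4.5 m

On each constant-a segment, Δv = aΔt and Δx = v₀Δt + ½aΔt²; chain segment to segment.
0–1 s: v starts -4 m/s; Δx = -4·1 + ½·12·1² = 2 m; v ends 8 m/s.
1–2 s: v starts 8 m/s; Δx = 8·1 + ½·-7·1² = 4.5 m; v ends 1 m/s.
x(2) = -2 + Σ Δx = 4.5 m.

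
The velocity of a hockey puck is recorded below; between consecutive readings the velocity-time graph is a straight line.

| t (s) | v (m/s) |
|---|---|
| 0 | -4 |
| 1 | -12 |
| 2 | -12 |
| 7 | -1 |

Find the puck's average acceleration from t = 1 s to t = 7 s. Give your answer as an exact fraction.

Average acceleration = Δv/Δt = (-1 − -12)/(7 − 1) = 11/6 m/s².

11/6 m/s²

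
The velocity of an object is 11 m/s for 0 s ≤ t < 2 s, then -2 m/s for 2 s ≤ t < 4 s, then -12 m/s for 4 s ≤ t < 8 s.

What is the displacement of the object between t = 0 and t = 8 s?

-30 m

Displacement is the signed area under the v-t curve.
0–2 s: 11 × 2 = 22 m
2–4 s: -2 × 2 = -4 m
4–8 s: -12 × 4 = -48 m
Net displacement = -30 m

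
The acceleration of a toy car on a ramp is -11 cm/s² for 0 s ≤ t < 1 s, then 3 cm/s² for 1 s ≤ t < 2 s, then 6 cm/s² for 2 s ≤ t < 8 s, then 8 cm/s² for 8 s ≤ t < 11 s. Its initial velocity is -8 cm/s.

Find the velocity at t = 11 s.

Δv equals the area under the a-t graph; then v = v₀ + Δv.
0–1 s: -11 × 1 = -11 cm/s
1–2 s: 3 × 1 = 3 cm/s
2–8 s: 6 × 6 = 36 cm/s
8–11 s: 8 × 3 = 24 cm/s
Δv = 52 cm/s, so v(11) = -8 + (52) = 44 cm/s.

44 cm/s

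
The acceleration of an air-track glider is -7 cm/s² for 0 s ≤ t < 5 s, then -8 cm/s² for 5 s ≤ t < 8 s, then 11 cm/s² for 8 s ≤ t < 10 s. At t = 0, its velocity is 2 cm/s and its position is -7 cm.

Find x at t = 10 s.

-311.5 cm

On each constant-a segment, Δv = aΔt and Δx = v₀Δt + ½aΔt²; chain segment to segment.
0–5 s: v starts 2 cm/s; Δx = 2·5 + ½·-7·5² = -77.5 cm; v ends -33 cm/s.
5–8 s: v starts -33 cm/s; Δx = -33·3 + ½·-8·3² = -135 cm; v ends -57 cm/s.
8–10 s: v starts -57 cm/s; Δx = -57·2 + ½·11·2² = -92 cm; v ends -35 cm/s.
x(10) = -7 + Σ Δx = -311.5 cm.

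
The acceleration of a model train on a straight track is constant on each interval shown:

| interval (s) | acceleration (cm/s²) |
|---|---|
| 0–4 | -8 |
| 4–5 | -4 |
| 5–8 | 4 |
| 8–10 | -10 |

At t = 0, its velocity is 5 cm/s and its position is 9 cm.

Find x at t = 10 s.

-197 cm

On each constant-a segment, Δv = aΔt and Δx = v₀Δt + ½aΔt²; chain segment to segment.
0–4 s: v starts 5 cm/s; Δx = 5·4 + ½·-8·4² = -44 cm; v ends -27 cm/s.
4–5 s: v starts -27 cm/s; Δx = -27·1 + ½·-4·1² = -29 cm; v ends -31 cm/s.
5–8 s: v starts -31 cm/s; Δx = -31·3 + ½·4·3² = -75 cm; v ends -19 cm/s.
8–10 s: v starts -19 cm/s; Δx = -19·2 + ½·-10·2² = -58 cm; v ends -39 cm/s.
x(10) = 9 + Σ Δx = -197 cm.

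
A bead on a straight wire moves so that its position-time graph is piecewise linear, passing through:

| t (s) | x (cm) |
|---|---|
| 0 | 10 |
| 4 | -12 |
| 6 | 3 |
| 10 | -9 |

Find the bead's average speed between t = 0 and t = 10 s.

4.9 cm/s

Average speed = (total path length)/(elapsed time); on a piecewise-linear x-t graph the path length is Σ|Δx|.
0–4 s: |Δx| = |-12 − 10| = 22 cm
4–6 s: |Δx| = |3 − -12| = 15 cm
6–10 s: |Δx| = |-9 − 3| = 12 cm
Total path = 49 cm; average speed = 49/10 = 4.9 cm/s.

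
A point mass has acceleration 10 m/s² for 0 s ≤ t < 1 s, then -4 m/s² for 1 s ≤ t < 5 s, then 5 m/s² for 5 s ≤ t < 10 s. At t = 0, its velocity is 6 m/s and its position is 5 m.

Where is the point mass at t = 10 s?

110.5 m

On each constant-a segment, Δv = aΔt and Δx = v₀Δt + ½aΔt²; chain segment to segment.
0–1 s: v starts 6 m/s; Δx = 6·1 + ½·10·1² = 11 m; v ends 16 m/s.
1–5 s: v starts 16 m/s; Δx = 16·4 + ½·-4·4² = 32 m; v ends 0 m/s.
5–10 s: v starts 0 m/s; Δx = 0·5 + ½·5·5² = 62.5 m; v ends 25 m/s.
x(10) = 5 + Σ Δx = 110.5 m.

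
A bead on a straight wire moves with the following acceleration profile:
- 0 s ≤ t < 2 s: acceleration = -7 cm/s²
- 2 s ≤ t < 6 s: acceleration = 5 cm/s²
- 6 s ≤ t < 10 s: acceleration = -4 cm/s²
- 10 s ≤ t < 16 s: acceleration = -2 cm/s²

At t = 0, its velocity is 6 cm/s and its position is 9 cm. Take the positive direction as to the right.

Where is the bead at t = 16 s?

-29 cm

On each constant-a segment, Δv = aΔt and Δx = v₀Δt + ½aΔt²; chain segment to segment.
0–2 s: v starts 6 cm/s; Δx = 6·2 + ½·-7·2² = -2 cm; v ends -8 cm/s.
2–6 s: v starts -8 cm/s; Δx = -8·4 + ½·5·4² = 8 cm; v ends 12 cm/s.
6–10 s: v starts 12 cm/s; Δx = 12·4 + ½·-4·4² = 16 cm; v ends -4 cm/s.
10–16 s: v starts -4 cm/s; Δx = -4·6 + ½·-2·6² = -60 cm; v ends -16 cm/s.
x(16) = 9 + Σ Δx = -29 cm.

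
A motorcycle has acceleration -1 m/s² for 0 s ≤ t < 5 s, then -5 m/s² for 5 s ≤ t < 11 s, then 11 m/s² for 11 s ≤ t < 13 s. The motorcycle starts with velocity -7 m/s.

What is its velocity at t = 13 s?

-20 m/s

Δv equals the area under the a-t graph; then v = v₀ + Δv.
0–5 s: -1 × 5 = -5 m/s
5–11 s: -5 × 6 = -30 m/s
11–13 s: 11 × 2 = 22 m/s
Δv = -13 m/s, so v(13) = -7 + (-13) = -20 m/s.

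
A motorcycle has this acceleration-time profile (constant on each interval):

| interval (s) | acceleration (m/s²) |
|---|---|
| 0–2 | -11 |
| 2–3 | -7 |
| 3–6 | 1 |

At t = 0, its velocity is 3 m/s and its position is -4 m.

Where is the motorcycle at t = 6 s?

-116 m

On each constant-a segment, Δv = aΔt and Δx = v₀Δt + ½aΔt²; chain segment to segment.
0–2 s: v starts 3 m/s; Δx = 3·2 + ½·-11·2² = -16 m; v ends -19 m/s.
2–3 s: v starts -19 m/s; Δx = -19·1 + ½·-7·1² = -22.5 m; v ends -26 m/s.
3–6 s: v starts -26 m/s; Δx = -26·3 + ½·1·3² = -73.5 m; v ends -23 m/s.
x(6) = -4 + Σ Δx = -116 m.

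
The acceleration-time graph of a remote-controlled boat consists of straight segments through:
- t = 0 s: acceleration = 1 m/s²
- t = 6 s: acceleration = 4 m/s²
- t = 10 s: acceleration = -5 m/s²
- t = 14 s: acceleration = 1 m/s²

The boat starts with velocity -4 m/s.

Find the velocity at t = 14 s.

1 m/s

Δv equals the area under the a-t graph; then v = v₀ + Δv.
0–6 s: ½(1 + 4)(6) = 15 m/s
6–10 s: ½(4 + -5)(4) = -2 m/s
10–14 s: ½(-5 + 1)(4) = -8 m/s
Δv = 5 m/s, so v(14) = -4 + (5) = 1 m/s.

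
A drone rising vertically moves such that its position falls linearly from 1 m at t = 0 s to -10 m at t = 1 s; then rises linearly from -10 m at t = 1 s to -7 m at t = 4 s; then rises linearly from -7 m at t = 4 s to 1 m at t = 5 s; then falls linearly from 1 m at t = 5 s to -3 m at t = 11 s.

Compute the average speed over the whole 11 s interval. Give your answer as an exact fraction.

Average speed = (total path length)/(elapsed time); on a piecewise-linear x-t graph the path length is Σ|Δx|.
0–1 s: |Δx| = |-10 − 1| = 11 m
1–4 s: |Δx| = |-7 − -10| = 3 m
4–5 s: |Δx| = |1 − -7| = 8 m
5–11 s: |Δx| = |-3 − 1| = 4 m
Total path = 26 m; average speed = 26/11 = 26/11 m/s.

26/11 m/s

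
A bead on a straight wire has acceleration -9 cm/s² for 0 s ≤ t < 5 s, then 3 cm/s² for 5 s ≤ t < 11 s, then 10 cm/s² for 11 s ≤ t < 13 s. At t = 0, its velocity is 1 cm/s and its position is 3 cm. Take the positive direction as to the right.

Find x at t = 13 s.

On each constant-a segment, Δv = aΔt and Δx = v₀Δt + ½aΔt²; chain segment to segment.
0–5 s: v starts 1 cm/s; Δx = 1·5 + ½·-9·5² = -107.5 cm; v ends -44 cm/s.
5–11 s: v starts -44 cm/s; Δx = -44·6 + ½·3·6² = -210 cm; v ends -26 cm/s.
11–13 s: v starts -26 cm/s; Δx = -26·2 + ½·10·2² = -32 cm; v ends -6 cm/s.
x(13) = 3 + Σ Δx = -346.5 cm.

-346.5 cm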